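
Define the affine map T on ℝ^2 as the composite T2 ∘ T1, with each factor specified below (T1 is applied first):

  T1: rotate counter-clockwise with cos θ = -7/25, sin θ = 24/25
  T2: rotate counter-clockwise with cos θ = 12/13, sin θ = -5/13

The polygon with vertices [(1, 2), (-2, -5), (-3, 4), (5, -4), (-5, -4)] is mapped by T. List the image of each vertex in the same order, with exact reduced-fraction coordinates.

image vertices: (-122/65, 79/65), (1543/325, -826/325), (-56/13, -33/13), (1472/325, 1471/325), (1112/325, -1759/325)

T1 rotate counter-clockwise with cos θ = -7/25, sin θ = 24/25: (1, 2) → (-11/5, 2/5); (-2, -5) → (134/25, -13/25); (-3, 4) → (-3, -4); (5, -4) → (61/25, 148/25); (-5, -4) → (131/25, -92/25)
T2 rotate counter-clockwise with cos θ = 12/13, sin θ = -5/13: (-11/5, 2/5) → (-122/65, 79/65); (134/25, -13/25) → (1543/325, -826/325); (-3, -4) → (-56/13, -33/13); (61/25, 148/25) → (1472/325, 1471/325); (131/25, -92/25) → (1112/325, -1759/325)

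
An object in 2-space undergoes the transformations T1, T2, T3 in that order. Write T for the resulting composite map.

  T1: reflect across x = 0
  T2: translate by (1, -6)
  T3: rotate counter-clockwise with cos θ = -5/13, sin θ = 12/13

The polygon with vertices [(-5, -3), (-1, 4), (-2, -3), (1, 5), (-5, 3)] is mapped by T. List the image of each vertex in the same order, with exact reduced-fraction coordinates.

image vertices: (6, 9), (14/13, 34/13), (93/13, 81/13), (12/13, 5/13), (6/13, 87/13)

T1 reflect across x = 0: (-5, -3) → (5, -3); (-1, 4) → (1, 4); (-2, -3) → (2, -3); (1, 5) → (-1, 5); (-5, 3) → (5, 3)
T2 translate by (1, -6): (5, -3) → (6, -9); (1, 4) → (2, -2); (2, -3) → (3, -9); (-1, 5) → (0, -1); (5, 3) → (6, -3)
T3 rotate counter-clockwise with cos θ = -5/13, sin θ = 12/13: (6, -9) → (6, 9); (2, -2) → (14/13, 34/13); (3, -9) → (93/13, 81/13); (0, -1) → (12/13, 5/13); (6, -3) → (6/13, 87/13)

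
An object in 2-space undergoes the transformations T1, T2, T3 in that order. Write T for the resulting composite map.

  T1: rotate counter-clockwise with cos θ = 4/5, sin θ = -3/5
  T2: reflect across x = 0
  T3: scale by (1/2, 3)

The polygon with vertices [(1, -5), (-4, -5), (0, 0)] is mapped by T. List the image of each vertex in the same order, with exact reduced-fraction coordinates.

image vertices: (11/10, -69/5), (31/10, -24/5), (0, 0)

T1 rotate counter-clockwise with cos θ = 4/5, sin θ = -3/5: (1, -5) → (-11/5, -23/5); (-4, -5) → (-31/5, -8/5); (0, 0) → (0, 0)
T2 reflect across x = 0: (-11/5, -23/5) → (11/5, -23/5); (-31/5, -8/5) → (31/5, -8/5); (0, 0) → (0, 0)
T3 scale by (1/2, 3): (11/5, -23/5) → (11/10, -69/5); (31/5, -8/5) → (31/10, -24/5); (0, 0) → (0, 0)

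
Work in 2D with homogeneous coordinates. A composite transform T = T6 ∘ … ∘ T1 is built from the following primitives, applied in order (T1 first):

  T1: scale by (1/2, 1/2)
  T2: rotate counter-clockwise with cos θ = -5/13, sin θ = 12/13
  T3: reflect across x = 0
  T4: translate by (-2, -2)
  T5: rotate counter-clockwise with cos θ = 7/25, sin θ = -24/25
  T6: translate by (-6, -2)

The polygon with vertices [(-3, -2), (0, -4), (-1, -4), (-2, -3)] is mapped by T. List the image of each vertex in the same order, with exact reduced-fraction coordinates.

image vertices: (-493/50, 13/25), (-2684/325, 438/325), (-5691/650, 456/325), (-121/13, 25/26)

T1 scale by (1/2, 1/2): (-3, -2) → (-3/2, -1); (0, -4) → (0, -2); (-1, -4) → (-1/2, -2); (-2, -3) → (-1, -3/2)
T2 rotate counter-clockwise with cos θ = -5/13, sin θ = 12/13: (-3/2, -1) → (3/2, -1); (0, -2) → (24/13, 10/13); (-1/2, -2) → (53/26, 4/13); (-1, -3/2) → (23/13, -9/26)
T3 reflect across x = 0: (3/2, -1) → (-3/2, -1); (24/13, 10/13) → (-24/13, 10/13); (53/26, 4/13) → (-53/26, 4/13); (23/13, -9/26) → (-23/13, -9/26)
T4 translate by (-2, -2): (-3/2, -1) → (-7/2, -3); (-24/13, 10/13) → (-50/13, -16/13); (-53/26, 4/13) → (-105/26, -22/13); (-23/13, -9/26) → (-49/13, -61/26)
T5 rotate counter-clockwise with cos θ = 7/25, sin θ = -24/25: (-7/2, -3) → (-193/50, 63/25); (-50/13, -16/13) → (-734/325, 1088/325); (-105/26, -22/13) → (-1791/650, 1106/325); (-49/13, -61/26) → (-43/13, 77/26)
T6 translate by (-6, -2): (-193/50, 63/25) → (-493/50, 13/25); (-734/325, 1088/325) → (-2684/325, 438/325); (-1791/650, 1106/325) → (-5691/650, 456/325); (-43/13, 77/26) → (-121/13, 25/26)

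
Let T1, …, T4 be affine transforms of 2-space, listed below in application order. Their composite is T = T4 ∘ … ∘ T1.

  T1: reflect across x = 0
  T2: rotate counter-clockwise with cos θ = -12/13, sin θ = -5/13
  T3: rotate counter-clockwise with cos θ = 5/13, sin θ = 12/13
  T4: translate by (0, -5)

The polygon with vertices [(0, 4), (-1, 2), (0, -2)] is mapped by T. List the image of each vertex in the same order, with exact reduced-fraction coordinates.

T1 reflect across x = 0: (0, 4) → (0, 4); (-1, 2) → (1, 2); (0, -2) → (0, -2)
T2 rotate counter-clockwise with cos θ = -12/13, sin θ = -5/13: (0, 4) → (20/13, -48/13); (1, 2) → (-2/13, -29/13); (0, -2) → (-10/13, 24/13)
T3 rotate counter-clockwise with cos θ = 5/13, sin θ = 12/13: (20/13, -48/13) → (4, 0); (-2/13, -29/13) → (2, -1); (-10/13, 24/13) → (-2, 0)
T4 translate by (0, -5): (4, 0) → (4, -5); (2, -1) → (2, -6); (-2, 0) → (-2, -5)

image vertices: (4, -5), (2, -6), (-2, -5)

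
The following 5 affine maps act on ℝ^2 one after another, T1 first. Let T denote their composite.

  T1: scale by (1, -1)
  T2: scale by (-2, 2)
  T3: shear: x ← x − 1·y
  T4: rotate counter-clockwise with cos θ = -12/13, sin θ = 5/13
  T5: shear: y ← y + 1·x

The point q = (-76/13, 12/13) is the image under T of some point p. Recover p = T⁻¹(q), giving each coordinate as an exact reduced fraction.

p = (-2, 2)

T1 = [1 0 0; 0 -1 0; 0 0 1]
T2·T1 = [-2 0 0; 0 -2 0; 0 0 1]
T3·…·T1 = [-2 2 0; 0 -2 0; 0 0 1]
T4·…·T1 = [24/13 -14/13 0; -10/13 34/13 0; 0 0 1]
T5·…·T1 = [24/13 -14/13 0; 14/13 20/13 0; 0 0 1]
det M = 4; M⁻¹ = [5/13 7/26 0; -7/26 6/13 0; 0 0 1]
M⁻¹ · (-76/13, 12/13)ᵀ = (-2, 2)ᵀ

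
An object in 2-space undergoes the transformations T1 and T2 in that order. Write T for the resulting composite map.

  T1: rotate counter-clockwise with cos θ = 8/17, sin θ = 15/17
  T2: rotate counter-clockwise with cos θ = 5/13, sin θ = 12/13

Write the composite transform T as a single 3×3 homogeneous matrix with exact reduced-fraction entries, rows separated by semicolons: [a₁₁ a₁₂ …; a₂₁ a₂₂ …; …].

T = [-140/221 -171/221 0; 171/221 -140/221 0; 0 0 1]

T1 = [8/17 -15/17 0; 15/17 8/17 0; 0 0 1]
T2·T1 = [-140/221 -171/221 0; 171/221 -140/221 0; 0 0 1]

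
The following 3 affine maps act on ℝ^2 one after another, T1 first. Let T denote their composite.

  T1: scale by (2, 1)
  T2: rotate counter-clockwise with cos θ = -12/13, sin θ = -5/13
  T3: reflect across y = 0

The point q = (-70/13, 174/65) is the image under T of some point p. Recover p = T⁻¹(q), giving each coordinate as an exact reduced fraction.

p = (3, 2/5)

T1 = [2 0 0; 0 1 0; 0 0 1]
T2·T1 = [-24/13 5/13 0; -10/13 -12/13 0; 0 0 1]
T3·…·T1 = [-24/13 5/13 0; 10/13 12/13 0; 0 0 1]
det M = -2; M⁻¹ = [-6/13 5/26 0; 5/13 12/13 0; 0 0 1]
M⁻¹ · (-70/13, 174/65)ᵀ = (3, 2/5)ᵀ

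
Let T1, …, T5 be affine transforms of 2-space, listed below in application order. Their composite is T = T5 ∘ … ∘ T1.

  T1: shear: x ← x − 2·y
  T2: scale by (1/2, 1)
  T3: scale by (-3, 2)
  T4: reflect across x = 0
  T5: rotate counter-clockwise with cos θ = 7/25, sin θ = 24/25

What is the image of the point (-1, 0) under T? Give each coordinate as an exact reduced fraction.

T(p) = (-21/50, -36/25)

T1 shear: x ← x − 2·y: (-1, 0) → (-1, 0)
T2 scale by (1/2, 1): (-1, 0) → (-1/2, 0)
T3 scale by (-3, 2): (-1/2, 0) → (3/2, 0)
T4 reflect across x = 0: (3/2, 0) → (-3/2, 0)
T5 rotate counter-clockwise with cos θ = 7/25, sin θ = 24/25: (-3/2, 0) → (-21/50, -36/25)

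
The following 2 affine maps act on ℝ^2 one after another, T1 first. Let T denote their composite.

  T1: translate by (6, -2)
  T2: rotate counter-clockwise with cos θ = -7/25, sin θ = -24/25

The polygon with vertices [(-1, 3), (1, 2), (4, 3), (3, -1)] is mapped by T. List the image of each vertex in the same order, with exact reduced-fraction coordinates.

image vertices: (-11/25, -127/25), (-49/25, -168/25), (-46/25, -247/25), (-27/5, -39/5)

T1 translate by (6, -2): (-1, 3) → (5, 1); (1, 2) → (7, 0); (4, 3) → (10, 1); (3, -1) → (9, -3)
T2 rotate counter-clockwise with cos θ = -7/25, sin θ = -24/25: (5, 1) → (-11/25, -127/25); (7, 0) → (-49/25, -168/25); (10, 1) → (-46/25, -247/25); (9, -3) → (-27/5, -39/5)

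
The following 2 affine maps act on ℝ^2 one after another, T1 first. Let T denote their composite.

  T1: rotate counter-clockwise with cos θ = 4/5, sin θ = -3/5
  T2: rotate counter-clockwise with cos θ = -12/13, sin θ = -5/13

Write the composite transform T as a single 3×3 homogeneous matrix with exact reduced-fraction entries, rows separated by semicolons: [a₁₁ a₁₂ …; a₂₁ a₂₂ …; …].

T = [-63/65 -16/65 0; 16/65 -63/65 0; 0 0 1]

T1 = [4/5 3/5 0; -3/5 4/5 0; 0 0 1]
T2·T1 = [-63/65 -16/65 0; 16/65 -63/65 0; 0 0 1]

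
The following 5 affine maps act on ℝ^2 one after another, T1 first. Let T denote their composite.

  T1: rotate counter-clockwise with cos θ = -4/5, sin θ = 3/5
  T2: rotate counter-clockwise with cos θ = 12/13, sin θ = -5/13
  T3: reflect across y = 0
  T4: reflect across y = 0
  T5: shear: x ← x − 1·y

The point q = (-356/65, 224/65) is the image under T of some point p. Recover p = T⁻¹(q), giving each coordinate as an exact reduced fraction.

p = (4, 0)

T1 = [-4/5 -3/5 0; 3/5 -4/5 0; 0 0 1]
T2·T1 = [-33/65 -56/65 0; 56/65 -33/65 0; 0 0 1]
T3·…·T1 = [-33/65 -56/65 0; -56/65 33/65 0; 0 0 1]
T4·…·T1 = [-33/65 -56/65 0; 56/65 -33/65 0; 0 0 1]
T5·…·T1 = [-89/65 -23/65 0; 56/65 -33/65 0; 0 0 1]
det M = 1; M⁻¹ = [-33/65 23/65 0; -56/65 -89/65 0; 0 0 1]
M⁻¹ · (-356/65, 224/65)ᵀ = (4, 0)ᵀ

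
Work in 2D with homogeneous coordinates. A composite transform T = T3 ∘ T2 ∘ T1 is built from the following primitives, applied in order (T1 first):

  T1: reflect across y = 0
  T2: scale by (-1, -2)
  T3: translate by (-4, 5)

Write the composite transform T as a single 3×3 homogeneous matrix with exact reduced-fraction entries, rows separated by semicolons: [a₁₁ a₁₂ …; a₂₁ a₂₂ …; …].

T = [-1 0 -4; 0 2 5; 0 0 1]

T1 = [1 0 0; 0 -1 0; 0 0 1]
T2·T1 = [-1 0 0; 0 2 0; 0 0 1]
T3·…·T1 = [-1 0 -4; 0 2 5; 0 0 1]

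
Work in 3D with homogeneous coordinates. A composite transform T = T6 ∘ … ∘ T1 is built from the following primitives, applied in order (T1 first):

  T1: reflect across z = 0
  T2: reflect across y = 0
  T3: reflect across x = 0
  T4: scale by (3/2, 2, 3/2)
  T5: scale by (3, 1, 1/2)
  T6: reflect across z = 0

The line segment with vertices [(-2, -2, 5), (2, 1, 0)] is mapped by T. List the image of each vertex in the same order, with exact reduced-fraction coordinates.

T1 reflect across z = 0: (-2, -2, 5) → (-2, -2, -5); (2, 1, 0) → (2, 1, 0)
T2 reflect across y = 0: (-2, -2, -5) → (-2, 2, -5); (2, 1, 0) → (2, -1, 0)
T3 reflect across x = 0: (-2, 2, -5) → (2, 2, -5); (2, -1, 0) → (-2, -1, 0)
T4 scale by (3/2, 2, 3/2): (2, 2, -5) → (3, 4, -15/2); (-2, -1, 0) → (-3, -2, 0)
T5 scale by (3, 1, 1/2): (3, 4, -15/2) → (9, 4, -15/4); (-3, -2, 0) → (-9, -2, 0)
T6 reflect across z = 0: (9, 4, -15/4) → (9, 4, 15/4); (-9, -2, 0) → (-9, -2, 0)

image vertices: (9, 4, 15/4), (-9, -2, 0)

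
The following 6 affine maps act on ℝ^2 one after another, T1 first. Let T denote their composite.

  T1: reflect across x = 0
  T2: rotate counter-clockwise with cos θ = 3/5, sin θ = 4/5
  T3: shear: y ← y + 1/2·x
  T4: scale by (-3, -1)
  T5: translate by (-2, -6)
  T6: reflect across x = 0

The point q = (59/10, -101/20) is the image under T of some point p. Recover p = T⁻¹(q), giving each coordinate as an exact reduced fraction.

T1 = [-1 0 0; 0 1 0; 0 0 1]
T2·T1 = [-3/5 -4/5 0; -4/5 3/5 0; 0 0 1]
T3·…·T1 = [-3/5 -4/5 0; -11/10 1/5 0; 0 0 1]
T4·…·T1 = [9/5 12/5 0; 11/10 -1/5 0; 0 0 1]
T5·…·T1 = [9/5 12/5 -2; 11/10 -1/5 -6; 0 0 1]
T6·…·T1 = [-9/5 -12/5 2; 11/10 -1/5 -6; 0 0 1]
det M = 3; M⁻¹ = [-1/15 4/5 74/15; -11/30 -3/5 -43/15; 0 0 1]
M⁻¹ · (59/10, -101/20)ᵀ = (1/2, -2)ᵀ

p = (1/2, -2)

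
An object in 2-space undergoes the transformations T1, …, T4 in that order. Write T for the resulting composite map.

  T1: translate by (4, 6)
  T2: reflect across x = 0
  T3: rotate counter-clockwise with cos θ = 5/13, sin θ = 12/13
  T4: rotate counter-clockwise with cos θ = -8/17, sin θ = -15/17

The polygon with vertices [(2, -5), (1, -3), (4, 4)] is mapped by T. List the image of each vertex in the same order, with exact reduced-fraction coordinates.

image vertices: (-669/221, 1166/221), (-11/13, 75/13), (590/221, 2768/221)

T1 translate by (4, 6): (2, -5) → (6, 1); (1, -3) → (5, 3); (4, 4) → (8, 10)
T2 reflect across x = 0: (6, 1) → (-6, 1); (5, 3) → (-5, 3); (8, 10) → (-8, 10)
T3 rotate counter-clockwise with cos θ = 5/13, sin θ = 12/13: (-6, 1) → (-42/13, -67/13); (-5, 3) → (-61/13, -45/13); (-8, 10) → (-160/13, -46/13)
T4 rotate counter-clockwise with cos θ = -8/17, sin θ = -15/17: (-42/13, -67/13) → (-669/221, 1166/221); (-61/13, -45/13) → (-11/13, 75/13); (-160/13, -46/13) → (590/221, 2768/221)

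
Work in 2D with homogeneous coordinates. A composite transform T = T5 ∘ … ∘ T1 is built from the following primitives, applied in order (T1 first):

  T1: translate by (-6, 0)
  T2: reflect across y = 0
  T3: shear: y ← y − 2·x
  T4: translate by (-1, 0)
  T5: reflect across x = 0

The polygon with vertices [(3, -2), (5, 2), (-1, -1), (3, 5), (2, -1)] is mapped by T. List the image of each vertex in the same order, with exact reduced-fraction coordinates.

image vertices: (4, 8), (2, 0), (8, 15), (4, 1), (5, 9)

T1 translate by (-6, 0): (3, -2) → (-3, -2); (5, 2) → (-1, 2); (-1, -1) → (-7, -1); (3, 5) → (-3, 5); (2, -1) → (-4, -1)
T2 reflect across y = 0: (-3, -2) → (-3, 2); (-1, 2) → (-1, -2); (-7, -1) → (-7, 1); (-3, 5) → (-3, -5); (-4, -1) → (-4, 1)
T3 shear: y ← y − 2·x: (-3, 2) → (-3, 8); (-1, -2) → (-1, 0); (-7, 1) → (-7, 15); (-3, -5) → (-3, 1); (-4, 1) → (-4, 9)
T4 translate by (-1, 0): (-3, 8) → (-4, 8); (-1, 0) → (-2, 0); (-7, 15) → (-8, 15); (-3, 1) → (-4, 1); (-4, 9) → (-5, 9)
T5 reflect across x = 0: (-4, 8) → (4, 8); (-2, 0) → (2, 0); (-8, 15) → (8, 15); (-4, 1) → (4, 1); (-5, 9) → (5, 9)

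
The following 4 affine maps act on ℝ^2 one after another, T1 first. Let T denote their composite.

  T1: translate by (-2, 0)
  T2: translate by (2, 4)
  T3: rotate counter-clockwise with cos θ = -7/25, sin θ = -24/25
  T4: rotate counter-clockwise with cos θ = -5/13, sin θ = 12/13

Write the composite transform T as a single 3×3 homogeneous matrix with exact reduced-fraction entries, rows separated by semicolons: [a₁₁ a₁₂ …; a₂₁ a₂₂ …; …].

T = [323/325 -36/325 -144/325; 36/325 323/325 1292/325; 0 0 1]

T1 = [1 0 -2; 0 1 0; 0 0 1]
T2·T1 = [1 0 0; 0 1 4; 0 0 1]
T3·…·T1 = [-7/25 24/25 96/25; -24/25 -7/25 -28/25; 0 0 1]
T4·…·T1 = [323/325 -36/325 -144/325; 36/325 323/325 1292/325; 0 0 1]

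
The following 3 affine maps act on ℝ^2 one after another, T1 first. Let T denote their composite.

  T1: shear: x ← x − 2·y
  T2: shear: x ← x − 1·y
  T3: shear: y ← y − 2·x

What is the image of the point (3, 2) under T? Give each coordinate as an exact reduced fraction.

T(p) = (-3, 8)

T1 shear: x ← x − 2·y: (3, 2) → (-1, 2)
T2 shear: x ← x − 1·y: (-1, 2) → (-3, 2)
T3 shear: y ← y − 2·x: (-3, 2) → (-3, 8)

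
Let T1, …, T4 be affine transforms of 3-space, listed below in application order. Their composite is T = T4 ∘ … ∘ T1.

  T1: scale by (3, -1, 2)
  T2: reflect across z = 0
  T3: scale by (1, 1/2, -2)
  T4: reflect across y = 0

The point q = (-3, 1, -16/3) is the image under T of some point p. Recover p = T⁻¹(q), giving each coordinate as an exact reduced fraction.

p = (-1, 2, -4/3)

T1 = [3 0 0 0; 0 -1 0 0; 0 0 2 0; 0 0 0 1]
T2·T1 = [3 0 0 0; 0 -1 0 0; 0 0 -2 0; 0 0 0 1]
T3·…·T1 = [3 0 0 0; 0 -1/2 0 0; 0 0 4 0; 0 0 0 1]
T4·…·T1 = [3 0 0 0; 0 1/2 0 0; 0 0 4 0; 0 0 0 1]
det M = 6; M⁻¹ = [1/3 0 0 0; 0 2 0 0; 0 0 1/4 0; 0 0 0 1]
M⁻¹ · (-3, 1, -16/3)ᵀ = (-1, 2, -4/3)ᵀ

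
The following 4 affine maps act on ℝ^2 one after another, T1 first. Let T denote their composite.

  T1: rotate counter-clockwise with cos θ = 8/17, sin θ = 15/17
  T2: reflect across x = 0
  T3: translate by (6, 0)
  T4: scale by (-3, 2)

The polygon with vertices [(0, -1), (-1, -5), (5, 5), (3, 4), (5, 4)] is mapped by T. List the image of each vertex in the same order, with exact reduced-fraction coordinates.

T1 rotate counter-clockwise with cos θ = 8/17, sin θ = 15/17: (0, -1) → (15/17, -8/17); (-1, -5) → (67/17, -55/17); (5, 5) → (-35/17, 115/17); (3, 4) → (-36/17, 77/17); (5, 4) → (-20/17, 107/17)
T2 reflect across x = 0: (15/17, -8/17) → (-15/17, -8/17); (67/17, -55/17) → (-67/17, -55/17); (-35/17, 115/17) → (35/17, 115/17); (-36/17, 77/17) → (36/17, 77/17); (-20/17, 107/17) → (20/17, 107/17)
T3 translate by (6, 0): (-15/17, -8/17) → (87/17, -8/17); (-67/17, -55/17) → (35/17, -55/17); (35/17, 115/17) → (137/17, 115/17); (36/17, 77/17) → (138/17, 77/17); (20/17, 107/17) → (122/17, 107/17)
T4 scale by (-3, 2): (87/17, -8/17) → (-261/17, -16/17); (35/17, -55/17) → (-105/17, -110/17); (137/17, 115/17) → (-411/17, 230/17); (138/17, 77/17) → (-414/17, 154/17); (122/17, 107/17) → (-366/17, 214/17)

image vertices: (-261/17, -16/17), (-105/17, -110/17), (-411/17, 230/17), (-414/17, 154/17), (-366/17, 214/17)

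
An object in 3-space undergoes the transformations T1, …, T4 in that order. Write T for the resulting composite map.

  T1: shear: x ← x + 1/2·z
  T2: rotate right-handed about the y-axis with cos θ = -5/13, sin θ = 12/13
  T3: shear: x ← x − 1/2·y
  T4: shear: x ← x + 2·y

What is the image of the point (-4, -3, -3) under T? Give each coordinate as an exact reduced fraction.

T(p) = (-67/13, -3, 81/13)

T1 shear: x ← x + 1/2·z: (-4, -3, -3) → (-11/2, -3, -3)
T2 rotate right-handed about the y-axis with cos θ = -5/13, sin θ = 12/13: (-11/2, -3, -3) → (-17/26, -3, 81/13)
T3 shear: x ← x − 1/2·y: (-17/26, -3, 81/13) → (11/13, -3, 81/13)
T4 shear: x ← x + 2·y: (11/13, -3, 81/13) → (-67/13, -3, 81/13)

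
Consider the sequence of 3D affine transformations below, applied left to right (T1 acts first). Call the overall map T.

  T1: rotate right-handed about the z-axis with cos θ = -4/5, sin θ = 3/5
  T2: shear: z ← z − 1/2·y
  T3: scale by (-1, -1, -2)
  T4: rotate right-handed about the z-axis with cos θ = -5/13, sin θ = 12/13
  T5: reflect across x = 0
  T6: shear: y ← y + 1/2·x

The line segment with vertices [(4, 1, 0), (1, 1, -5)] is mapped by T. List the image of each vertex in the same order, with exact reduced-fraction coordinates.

image vertices: (-1/65, 107/26, 8/5), (47/65, 41/26, 49/5)

T1 rotate right-handed about the z-axis with cos θ = -4/5, sin θ = 3/5: (4, 1, 0) → (-19/5, 8/5, 0); (1, 1, -5) → (-7/5, -1/5, -5)
T2 shear: z ← z − 1/2·y: (-19/5, 8/5, 0) → (-19/5, 8/5, -4/5); (-7/5, -1/5, -5) → (-7/5, -1/5, -49/10)
T3 scale by (-1, -1, -2): (-19/5, 8/5, -4/5) → (19/5, -8/5, 8/5); (-7/5, -1/5, -49/10) → (7/5, 1/5, 49/5)
T4 rotate right-handed about the z-axis with cos θ = -5/13, sin θ = 12/13: (19/5, -8/5, 8/5) → (1/65, 268/65, 8/5); (7/5, 1/5, 49/5) → (-47/65, 79/65, 49/5)
T5 reflect across x = 0: (1/65, 268/65, 8/5) → (-1/65, 268/65, 8/5); (-47/65, 79/65, 49/5) → (47/65, 79/65, 49/5)
T6 shear: y ← y + 1/2·x: (-1/65, 268/65, 8/5) → (-1/65, 107/26, 8/5); (47/65, 79/65, 49/5) → (47/65, 41/26, 49/5)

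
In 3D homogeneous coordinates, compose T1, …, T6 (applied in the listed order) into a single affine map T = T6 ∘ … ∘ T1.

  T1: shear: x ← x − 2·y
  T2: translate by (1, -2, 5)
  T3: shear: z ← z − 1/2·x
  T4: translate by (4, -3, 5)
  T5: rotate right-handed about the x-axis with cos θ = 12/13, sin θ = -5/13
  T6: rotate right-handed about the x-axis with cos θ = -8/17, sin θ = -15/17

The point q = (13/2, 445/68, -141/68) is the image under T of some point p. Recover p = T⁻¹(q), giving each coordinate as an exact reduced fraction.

p = (4, 5/4, -3)

T1 = [1 -2 0 0; 0 1 0 0; 0 0 1 0; 0 0 0 1]
T2·T1 = [1 -2 0 1; 0 1 0 -2; 0 0 1 5; 0 0 0 1]
T3·…·T1 = [1 -2 0 1; 0 1 0 -2; -1/2 1 1 9/2; 0 0 0 1]
T4·…·T1 = [1 -2 0 5; 0 1 0 -5; -1/2 1 1 19/2; 0 0 0 1]
T5·…·T1 = [1 -2 0 5; -5/26 17/13 5/13 -25/26; -6/13 7/13 12/13 139/13; 0 0 0 1]
T6·…·T1 = [1 -2 0 5; -70/221 -31/221 140/221 2185/221; 171/442 -311/221 -171/221 -1849/442; 0 0 0 1]
det M = 1; M⁻¹ = [1 -342/221 -280/221 5; 0 -171/221 -140/221 5; 1/2 140/221 -171/221 -12; 0 0 0 1]
M⁻¹ · (13/2, 445/68, -141/68)ᵀ = (4, 5/4, -3)ᵀ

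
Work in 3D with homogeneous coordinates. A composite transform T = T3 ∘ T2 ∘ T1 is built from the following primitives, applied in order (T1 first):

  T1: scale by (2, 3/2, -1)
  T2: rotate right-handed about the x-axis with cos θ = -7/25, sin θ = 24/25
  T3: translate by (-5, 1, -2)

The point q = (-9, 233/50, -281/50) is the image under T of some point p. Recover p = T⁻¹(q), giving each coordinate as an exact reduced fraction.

T1 = [2 0 0 0; 0 3/2 0 0; 0 0 -1 0; 0 0 0 1]
T2·T1 = [2 0 0 0; 0 -21/50 24/25 0; 0 36/25 7/25 0; 0 0 0 1]
T3·…·T1 = [2 0 0 -5; 0 -21/50 24/25 1; 0 36/25 7/25 -2; 0 0 0 1]
det M = -3; M⁻¹ = [1/2 0 0 5/2; 0 -14/75 16/25 22/15; 0 24/25 7/25 -2/5; 0 0 0 1]
M⁻¹ · (-9, 233/50, -281/50)ᵀ = (-2, -3, 5/2)ᵀ

p = (-2, -3, 5/2)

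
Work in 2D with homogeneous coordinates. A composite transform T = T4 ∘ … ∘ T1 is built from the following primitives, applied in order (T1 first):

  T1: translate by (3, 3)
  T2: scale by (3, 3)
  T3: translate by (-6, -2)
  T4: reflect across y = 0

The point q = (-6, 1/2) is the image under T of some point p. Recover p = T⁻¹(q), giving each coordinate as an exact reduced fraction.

T1 = [1 0 3; 0 1 3; 0 0 1]
T2·T1 = [3 0 9; 0 3 9; 0 0 1]
T3·…·T1 = [3 0 3; 0 3 7; 0 0 1]
T4·…·T1 = [3 0 3; 0 -3 -7; 0 0 1]
det M = -9; M⁻¹ = [1/3 0 -1; 0 -1/3 -7/3; 0 0 1]
M⁻¹ · (-6, 1/2)ᵀ = (-3, -5/2)ᵀ

p = (-3, -5/2)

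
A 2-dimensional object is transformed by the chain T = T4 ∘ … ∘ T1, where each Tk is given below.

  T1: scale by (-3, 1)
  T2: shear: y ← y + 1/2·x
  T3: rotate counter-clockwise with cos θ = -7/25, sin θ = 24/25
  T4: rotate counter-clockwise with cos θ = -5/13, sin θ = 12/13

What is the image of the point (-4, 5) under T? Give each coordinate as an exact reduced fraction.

T(p) = (-792/325, -5231/325)

T1 scale by (-3, 1): (-4, 5) → (12, 5)
T2 shear: y ← y + 1/2·x: (12, 5) → (12, 11)
T3 rotate counter-clockwise with cos θ = -7/25, sin θ = 24/25: (12, 11) → (-348/25, 211/25)
T4 rotate counter-clockwise with cos θ = -5/13, sin θ = 12/13: (-348/25, 211/25) → (-792/325, -5231/325)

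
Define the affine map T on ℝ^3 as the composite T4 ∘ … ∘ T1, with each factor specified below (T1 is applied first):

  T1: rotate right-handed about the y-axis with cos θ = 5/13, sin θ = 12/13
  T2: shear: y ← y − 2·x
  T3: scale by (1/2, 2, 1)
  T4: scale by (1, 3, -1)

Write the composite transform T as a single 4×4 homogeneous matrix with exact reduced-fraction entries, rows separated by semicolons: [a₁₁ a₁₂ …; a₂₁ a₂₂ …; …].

T1 = [5/13 0 12/13 0; 0 1 0 0; -12/13 0 5/13 0; 0 0 0 1]
T2·T1 = [5/13 0 12/13 0; -10/13 1 -24/13 0; -12/13 0 5/13 0; 0 0 0 1]
T3·…·T1 = [5/26 0 6/13 0; -20/13 2 -48/13 0; -12/13 0 5/13 0; 0 0 0 1]
T4·…·T1 = [5/26 0 6/13 0; -60/13 6 -144/13 0; 12/13 0 -5/13 0; 0 0 0 1]

T = [5/26 0 6/13 0; -60/13 6 -144/13 0; 12/13 0 -5/13 0; 0 0 0 1]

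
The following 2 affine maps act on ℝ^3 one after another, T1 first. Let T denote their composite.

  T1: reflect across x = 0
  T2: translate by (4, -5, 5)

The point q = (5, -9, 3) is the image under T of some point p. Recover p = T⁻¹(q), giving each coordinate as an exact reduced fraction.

T1 = [-1 0 0 0; 0 1 0 0; 0 0 1 0; 0 0 0 1]
T2·T1 = [-1 0 0 4; 0 1 0 -5; 0 0 1 5; 0 0 0 1]
det M = -1; M⁻¹ = [-1 0 0 4; 0 1 0 5; 0 0 1 -5; 0 0 0 1]
M⁻¹ · (5, -9, 3)ᵀ = (-1, -4, -2)ᵀ

p = (-1, -4, -2)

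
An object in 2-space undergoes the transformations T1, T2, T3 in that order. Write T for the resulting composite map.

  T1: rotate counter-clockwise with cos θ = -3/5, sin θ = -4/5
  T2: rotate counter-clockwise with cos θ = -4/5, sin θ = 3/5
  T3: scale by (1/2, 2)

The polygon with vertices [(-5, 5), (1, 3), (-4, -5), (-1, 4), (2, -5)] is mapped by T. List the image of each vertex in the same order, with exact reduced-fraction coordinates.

T1 rotate counter-clockwise with cos θ = -3/5, sin θ = -4/5: (-5, 5) → (7, 1); (1, 3) → (9/5, -13/5); (-4, -5) → (-8/5, 31/5); (-1, 4) → (19/5, -8/5); (2, -5) → (-26/5, 7/5)
T2 rotate counter-clockwise with cos θ = -4/5, sin θ = 3/5: (7, 1) → (-31/5, 17/5); (9/5, -13/5) → (3/25, 79/25); (-8/5, 31/5) → (-61/25, -148/25); (19/5, -8/5) → (-52/25, 89/25); (-26/5, 7/5) → (83/25, -106/25)
T3 scale by (1/2, 2): (-31/5, 17/5) → (-31/10, 34/5); (3/25, 79/25) → (3/50, 158/25); (-61/25, -148/25) → (-61/50, -296/25); (-52/25, 89/25) → (-26/25, 178/25); (83/25, -106/25) → (83/50, -212/25)

image vertices: (-31/10, 34/5), (3/50, 158/25), (-61/50, -296/25), (-26/25, 178/25), (83/50, -212/25)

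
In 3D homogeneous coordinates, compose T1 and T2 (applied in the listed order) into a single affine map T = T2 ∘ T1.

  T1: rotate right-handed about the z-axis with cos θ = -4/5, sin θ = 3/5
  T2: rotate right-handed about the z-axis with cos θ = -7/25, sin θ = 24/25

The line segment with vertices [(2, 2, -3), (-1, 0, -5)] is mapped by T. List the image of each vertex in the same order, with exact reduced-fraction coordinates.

T1 rotate right-handed about the z-axis with cos θ = -4/5, sin θ = 3/5: (2, 2, -3) → (-14/5, -2/5, -3); (-1, 0, -5) → (4/5, -3/5, -5)
T2 rotate right-handed about the z-axis with cos θ = -7/25, sin θ = 24/25: (-14/5, -2/5, -3) → (146/125, -322/125, -3); (4/5, -3/5, -5) → (44/125, 117/125, -5)

image vertices: (146/125, -322/125, -3), (44/125, 117/125, -5)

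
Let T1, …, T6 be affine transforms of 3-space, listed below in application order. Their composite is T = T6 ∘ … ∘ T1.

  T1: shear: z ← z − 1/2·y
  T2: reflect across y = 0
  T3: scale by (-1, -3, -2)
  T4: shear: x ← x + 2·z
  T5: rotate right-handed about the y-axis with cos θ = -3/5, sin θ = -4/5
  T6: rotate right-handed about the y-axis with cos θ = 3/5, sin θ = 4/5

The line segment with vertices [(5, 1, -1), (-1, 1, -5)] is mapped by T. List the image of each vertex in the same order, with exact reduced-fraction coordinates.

image vertices: (-13/5, 3, 9/5), (-103/25, 3, 629/25)

T1 shear: z ← z − 1/2·y: (5, 1, -1) → (5, 1, -3/2); (-1, 1, -5) → (-1, 1, -11/2)
T2 reflect across y = 0: (5, 1, -3/2) → (5, -1, -3/2); (-1, 1, -11/2) → (-1, -1, -11/2)
T3 scale by (-1, -3, -2): (5, -1, -3/2) → (-5, 3, 3); (-1, -1, -11/2) → (1, 3, 11)
T4 shear: x ← x + 2·z: (-5, 3, 3) → (1, 3, 3); (1, 3, 11) → (23, 3, 11)
T5 rotate right-handed about the y-axis with cos θ = -3/5, sin θ = -4/5: (1, 3, 3) → (-3, 3, -1); (23, 3, 11) → (-113/5, 3, 59/5)
T6 rotate right-handed about the y-axis with cos θ = 3/5, sin θ = 4/5: (-3, 3, -1) → (-13/5, 3, 9/5); (-113/5, 3, 59/5) → (-103/25, 3, 629/25)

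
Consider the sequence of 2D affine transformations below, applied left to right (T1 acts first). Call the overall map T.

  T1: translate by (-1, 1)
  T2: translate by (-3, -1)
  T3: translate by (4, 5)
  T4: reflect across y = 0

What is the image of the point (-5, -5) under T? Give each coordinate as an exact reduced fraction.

T1 translate by (-1, 1): (-5, -5) → (-6, -4)
T2 translate by (-3, -1): (-6, -4) → (-9, -5)
T3 translate by (4, 5): (-9, -5) → (-5, 0)
T4 reflect across y = 0: (-5, 0) → (-5, 0)

T(p) = (-5, 0)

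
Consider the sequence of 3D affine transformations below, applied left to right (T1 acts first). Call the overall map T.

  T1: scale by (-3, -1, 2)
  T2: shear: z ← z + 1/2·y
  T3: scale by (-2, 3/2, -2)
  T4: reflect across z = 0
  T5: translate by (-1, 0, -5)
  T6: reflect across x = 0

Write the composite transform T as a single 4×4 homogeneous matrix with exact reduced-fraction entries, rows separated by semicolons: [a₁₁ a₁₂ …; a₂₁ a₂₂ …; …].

T1 = [-3 0 0 0; 0 -1 0 0; 0 0 2 0; 0 0 0 1]
T2·T1 = [-3 0 0 0; 0 -1 0 0; 0 -1/2 2 0; 0 0 0 1]
T3·…·T1 = [6 0 0 0; 0 -3/2 0 0; 0 1 -4 0; 0 0 0 1]
T4·…·T1 = [6 0 0 0; 0 -3/2 0 0; 0 -1 4 0; 0 0 0 1]
T5·…·T1 = [6 0 0 -1; 0 -3/2 0 0; 0 -1 4 -5; 0 0 0 1]
T6·…·T1 = [-6 0 0 1; 0 -3/2 0 0; 0 -1 4 -5; 0 0 0 1]

T = [-6 0 0 1; 0 -3/2 0 0; 0 -1 4 -5; 0 0 0 1]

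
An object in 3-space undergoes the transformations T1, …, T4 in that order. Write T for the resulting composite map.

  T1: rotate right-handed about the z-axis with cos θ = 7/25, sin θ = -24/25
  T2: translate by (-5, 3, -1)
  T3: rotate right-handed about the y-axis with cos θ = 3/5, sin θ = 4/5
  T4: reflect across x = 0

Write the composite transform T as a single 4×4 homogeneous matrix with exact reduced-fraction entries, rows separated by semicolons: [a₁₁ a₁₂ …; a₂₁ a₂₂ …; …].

T1 = [7/25 24/25 0 0; -24/25 7/25 0 0; 0 0 1 0; 0 0 0 1]
T2·T1 = [7/25 24/25 0 -5; -24/25 7/25 0 3; 0 0 1 -1; 0 0 0 1]
T3·…·T1 = [21/125 72/125 4/5 -19/5; -24/25 7/25 0 3; -28/125 -96/125 3/5 17/5; 0 0 0 1]
T4·…·T1 = [-21/125 -72/125 -4/5 19/5; -24/25 7/25 0 3; -28/125 -96/125 3/5 17/5; 0 0 0 1]

T = [-21/125 -72/125 -4/5 19/5; -24/25 7/25 0 3; -28/125 -96/125 3/5 17/5; 0 0 0 1]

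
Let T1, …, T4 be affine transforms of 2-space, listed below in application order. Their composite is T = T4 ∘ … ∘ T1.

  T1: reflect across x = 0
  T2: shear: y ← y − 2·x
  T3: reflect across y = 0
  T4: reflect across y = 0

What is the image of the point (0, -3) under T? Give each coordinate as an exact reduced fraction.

T(p) = (0, -3)

T1 reflect across x = 0: (0, -3) → (0, -3)
T2 shear: y ← y − 2·x: (0, -3) → (0, -3)
T3 reflect across y = 0: (0, -3) → (0, 3)
T4 reflect across y = 0: (0, 3) → (0, -3)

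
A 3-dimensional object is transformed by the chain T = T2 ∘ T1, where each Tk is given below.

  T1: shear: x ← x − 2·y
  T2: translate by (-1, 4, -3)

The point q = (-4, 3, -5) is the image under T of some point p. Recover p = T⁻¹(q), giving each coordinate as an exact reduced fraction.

T1 = [1 -2 0 0; 0 1 0 0; 0 0 1 0; 0 0 0 1]
T2·T1 = [1 -2 0 -1; 0 1 0 4; 0 0 1 -3; 0 0 0 1]
det M = 1; M⁻¹ = [1 2 0 -7; 0 1 0 -4; 0 0 1 3; 0 0 0 1]
M⁻¹ · (-4, 3, -5)ᵀ = (-5, -1, -2)ᵀ

p = (-5, -1, -2)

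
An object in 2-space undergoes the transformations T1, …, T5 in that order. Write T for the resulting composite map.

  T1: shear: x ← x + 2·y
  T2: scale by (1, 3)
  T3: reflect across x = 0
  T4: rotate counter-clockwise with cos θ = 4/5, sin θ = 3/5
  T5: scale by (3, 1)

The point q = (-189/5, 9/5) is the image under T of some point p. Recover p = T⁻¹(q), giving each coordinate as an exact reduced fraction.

p = (3, 3)

T1 = [1 2 0; 0 1 0; 0 0 1]
T2·T1 = [1 2 0; 0 3 0; 0 0 1]
T3·…·T1 = [-1 -2 0; 0 3 0; 0 0 1]
T4·…·T1 = [-4/5 -17/5 0; -3/5 6/5 0; 0 0 1]
T5·…·T1 = [-12/5 -51/5 0; -3/5 6/5 0; 0 0 1]
det M = -9; M⁻¹ = [-2/15 -17/15 0; -1/15 4/15 0; 0 0 1]
M⁻¹ · (-189/5, 9/5)ᵀ = (3, 3)ᵀ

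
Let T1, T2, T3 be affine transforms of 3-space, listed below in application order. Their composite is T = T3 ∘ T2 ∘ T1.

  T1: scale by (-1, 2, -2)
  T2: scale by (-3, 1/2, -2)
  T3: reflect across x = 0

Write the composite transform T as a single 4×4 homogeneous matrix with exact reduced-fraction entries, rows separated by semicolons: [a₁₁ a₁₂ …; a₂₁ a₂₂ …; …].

T = [-3 0 0 0; 0 1 0 0; 0 0 4 0; 0 0 0 1]

T1 = [-1 0 0 0; 0 2 0 0; 0 0 -2 0; 0 0 0 1]
T2·T1 = [3 0 0 0; 0 1 0 0; 0 0 4 0; 0 0 0 1]
T3·…·T1 = [-3 0 0 0; 0 1 0 0; 0 0 4 0; 0 0 0 1]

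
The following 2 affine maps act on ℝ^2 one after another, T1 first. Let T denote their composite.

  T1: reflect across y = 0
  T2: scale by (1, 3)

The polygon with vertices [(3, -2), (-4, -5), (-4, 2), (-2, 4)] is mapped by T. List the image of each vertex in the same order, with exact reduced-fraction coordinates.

image vertices: (3, 6), (-4, 15), (-4, -6), (-2, -12)

T1 reflect across y = 0: (3, -2) → (3, 2); (-4, -5) → (-4, 5); (-4, 2) → (-4, -2); (-2, 4) → (-2, -4)
T2 scale by (1, 3): (3, 2) → (3, 6); (-4, 5) → (-4, 15); (-4, -2) → (-4, -6); (-2, -4) → (-2, -12)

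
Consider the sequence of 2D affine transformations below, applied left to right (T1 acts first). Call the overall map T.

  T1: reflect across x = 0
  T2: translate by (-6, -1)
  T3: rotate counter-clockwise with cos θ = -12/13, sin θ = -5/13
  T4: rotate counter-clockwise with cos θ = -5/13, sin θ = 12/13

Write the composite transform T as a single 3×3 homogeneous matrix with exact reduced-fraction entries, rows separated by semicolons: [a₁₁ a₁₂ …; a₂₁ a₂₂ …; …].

T = [-120/169 119/169 -839/169; 119/169 120/169 594/169; 0 0 1]

T1 = [-1 0 0; 0 1 0; 0 0 1]
T2·T1 = [-1 0 -6; 0 1 -1; 0 0 1]
T3·…·T1 = [12/13 5/13 67/13; 5/13 -12/13 42/13; 0 0 1]
T4·…·T1 = [-120/169 119/169 -839/169; 119/169 120/169 594/169; 0 0 1]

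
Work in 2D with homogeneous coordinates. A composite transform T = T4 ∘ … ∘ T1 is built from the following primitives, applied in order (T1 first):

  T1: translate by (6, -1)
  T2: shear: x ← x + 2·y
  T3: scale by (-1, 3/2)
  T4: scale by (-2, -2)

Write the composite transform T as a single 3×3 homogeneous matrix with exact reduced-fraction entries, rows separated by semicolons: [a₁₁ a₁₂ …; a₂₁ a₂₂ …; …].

T1 = [1 0 6; 0 1 -1; 0 0 1]
T2·T1 = [1 2 4; 0 1 -1; 0 0 1]
T3·…·T1 = [-1 -2 -4; 0 3/2 -3/2; 0 0 1]
T4·…·T1 = [2 4 8; 0 -3 3; 0 0 1]

T = [2 4 8; 0 -3 3; 0 0 1]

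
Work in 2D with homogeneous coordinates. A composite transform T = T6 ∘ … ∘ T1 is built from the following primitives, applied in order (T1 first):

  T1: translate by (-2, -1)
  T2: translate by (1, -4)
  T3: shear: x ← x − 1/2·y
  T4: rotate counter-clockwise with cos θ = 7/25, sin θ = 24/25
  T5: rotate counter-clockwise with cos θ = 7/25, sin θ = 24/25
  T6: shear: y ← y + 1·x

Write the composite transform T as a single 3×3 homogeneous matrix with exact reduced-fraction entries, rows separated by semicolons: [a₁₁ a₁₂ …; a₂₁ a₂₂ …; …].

T1 = [1 0 -2; 0 1 -1; 0 0 1]
T2·T1 = [1 0 -1; 0 1 -5; 0 0 1]
T3·…·T1 = [1 -1/2 3/2; 0 1 -5; 0 0 1]
T4·…·T1 = [7/25 -11/10 261/50; 24/25 -1/5 1/25; 0 0 1]
T5·…·T1 = [-527/625 -29/250 1779/1250; 336/625 -139/125 3139/625; 0 0 1]
T6·…·T1 = [-527/625 -29/250 1779/1250; -191/625 -307/250 8057/1250; 0 0 1]

T = [-527/625 -29/250 1779/1250; -191/625 -307/250 8057/1250; 0 0 1]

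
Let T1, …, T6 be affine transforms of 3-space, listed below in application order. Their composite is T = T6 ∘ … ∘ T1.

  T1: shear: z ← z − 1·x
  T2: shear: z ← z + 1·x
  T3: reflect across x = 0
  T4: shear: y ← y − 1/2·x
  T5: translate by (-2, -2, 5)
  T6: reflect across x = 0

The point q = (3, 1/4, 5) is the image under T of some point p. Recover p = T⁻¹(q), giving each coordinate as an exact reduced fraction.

p = (1, 7/4, 0)

T1 = [1 0 0 0; 0 1 0 0; -1 0 1 0; 0 0 0 1]
T2·T1 = [1 0 0 0; 0 1 0 0; 0 0 1 0; 0 0 0 1]
T3·…·T1 = [-1 0 0 0; 0 1 0 0; 0 0 1 0; 0 0 0 1]
T4·…·T1 = [-1 0 0 0; 1/2 1 0 0; 0 0 1 0; 0 0 0 1]
T5·…·T1 = [-1 0 0 -2; 1/2 1 0 -2; 0 0 1 5; 0 0 0 1]
T6·…·T1 = [1 0 0 2; 1/2 1 0 -2; 0 0 1 5; 0 0 0 1]
det M = 1; M⁻¹ = [1 0 0 -2; -1/2 1 0 3; 0 0 1 -5; 0 0 0 1]
M⁻¹ · (3, 1/4, 5)ᵀ = (1, 7/4, 0)ᵀ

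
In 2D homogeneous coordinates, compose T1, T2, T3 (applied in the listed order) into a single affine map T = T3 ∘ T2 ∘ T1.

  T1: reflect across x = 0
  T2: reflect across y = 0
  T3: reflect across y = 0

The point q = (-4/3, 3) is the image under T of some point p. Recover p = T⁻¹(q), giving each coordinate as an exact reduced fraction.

p = (4/3, 3)

T1 = [-1 0 0; 0 1 0; 0 0 1]
T2·T1 = [-1 0 0; 0 -1 0; 0 0 1]
T3·…·T1 = [-1 0 0; 0 1 0; 0 0 1]
det M = -1; M⁻¹ = [-1 0 0; 0 1 0; 0 0 1]
M⁻¹ · (-4/3, 3)ᵀ = (4/3, 3)ᵀ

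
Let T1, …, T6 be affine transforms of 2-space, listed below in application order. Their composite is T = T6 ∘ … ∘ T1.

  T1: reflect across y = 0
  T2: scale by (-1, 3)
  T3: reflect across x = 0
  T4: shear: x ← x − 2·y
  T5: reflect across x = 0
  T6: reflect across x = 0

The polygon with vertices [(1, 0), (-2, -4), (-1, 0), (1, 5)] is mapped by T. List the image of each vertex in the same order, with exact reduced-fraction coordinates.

image vertices: (1, 0), (-26, 12), (-1, 0), (31, -15)

T1 reflect across y = 0: (1, 0) → (1, 0); (-2, -4) → (-2, 4); (-1, 0) → (-1, 0); (1, 5) → (1, -5)
T2 scale by (-1, 3): (1, 0) → (-1, 0); (-2, 4) → (2, 12); (-1, 0) → (1, 0); (1, -5) → (-1, -15)
T3 reflect across x = 0: (-1, 0) → (1, 0); (2, 12) → (-2, 12); (1, 0) → (-1, 0); (-1, -15) → (1, -15)
T4 shear: x ← x − 2·y: (1, 0) → (1, 0); (-2, 12) → (-26, 12); (-1, 0) → (-1, 0); (1, -15) → (31, -15)
T5 reflect across x = 0: (1, 0) → (-1, 0); (-26, 12) → (26, 12); (-1, 0) → (1, 0); (31, -15) → (-31, -15)
T6 reflect across x = 0: (-1, 0) → (1, 0); (26, 12) → (-26, 12); (1, 0) → (-1, 0); (-31, -15) → (31, -15)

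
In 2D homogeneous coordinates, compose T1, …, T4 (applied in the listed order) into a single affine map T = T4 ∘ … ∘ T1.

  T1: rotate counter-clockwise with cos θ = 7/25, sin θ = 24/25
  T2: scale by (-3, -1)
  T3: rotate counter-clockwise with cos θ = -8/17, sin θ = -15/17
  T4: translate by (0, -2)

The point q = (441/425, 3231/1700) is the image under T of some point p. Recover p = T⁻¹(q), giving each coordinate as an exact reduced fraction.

p = (5/4, -1)

T1 = [7/25 -24/25 0; 24/25 7/25 0; 0 0 1]
T2·T1 = [-21/25 72/25 0; -24/25 -7/25 0; 0 0 1]
T3·…·T1 = [-192/425 -681/425 0; 507/425 -1024/425 0; 0 0 1]
T4·…·T1 = [-192/425 -681/425 0; 507/425 -1024/425 -2; 0 0 1]
det M = 3; M⁻¹ = [-1024/1275 227/425 454/425; -169/425 -64/425 -128/425; 0 0 1]
M⁻¹ · (441/425, 3231/1700)ᵀ = (5/4, -1)ᵀ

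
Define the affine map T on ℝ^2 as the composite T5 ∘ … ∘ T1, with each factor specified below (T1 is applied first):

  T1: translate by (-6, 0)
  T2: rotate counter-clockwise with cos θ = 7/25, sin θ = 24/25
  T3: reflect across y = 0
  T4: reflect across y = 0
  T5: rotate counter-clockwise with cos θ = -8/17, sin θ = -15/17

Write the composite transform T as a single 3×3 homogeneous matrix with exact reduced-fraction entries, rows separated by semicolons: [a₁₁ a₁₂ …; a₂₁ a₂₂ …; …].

T1 = [1 0 -6; 0 1 0; 0 0 1]
T2·T1 = [7/25 -24/25 -42/25; 24/25 7/25 -144/25; 0 0 1]
T3·…·T1 = [7/25 -24/25 -42/25; -24/25 -7/25 144/25; 0 0 1]
T4·…·T1 = [7/25 -24/25 -42/25; 24/25 7/25 -144/25; 0 0 1]
T5·…·T1 = [304/425 297/425 -1824/425; -297/425 304/425 1782/425; 0 0 1]

T = [304/425 297/425 -1824/425; -297/425 304/425 1782/425; 0 0 1]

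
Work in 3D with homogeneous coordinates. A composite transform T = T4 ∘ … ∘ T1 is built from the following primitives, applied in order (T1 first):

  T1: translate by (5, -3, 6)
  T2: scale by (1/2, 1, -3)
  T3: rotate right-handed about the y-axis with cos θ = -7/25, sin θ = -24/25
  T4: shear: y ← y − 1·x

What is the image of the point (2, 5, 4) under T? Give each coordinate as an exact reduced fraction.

T1 translate by (5, -3, 6): (2, 5, 4) → (7, 2, 10)
T2 scale by (1/2, 1, -3): (7, 2, 10) → (7/2, 2, -30)
T3 rotate right-handed about the y-axis with cos θ = -7/25, sin θ = -24/25: (7/2, 2, -30) → (1391/50, 2, 294/25)
T4 shear: y ← y − 1·x: (1391/50, 2, 294/25) → (1391/50, -1291/50, 294/25)

T(p) = (1391/50, -1291/50, 294/25)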